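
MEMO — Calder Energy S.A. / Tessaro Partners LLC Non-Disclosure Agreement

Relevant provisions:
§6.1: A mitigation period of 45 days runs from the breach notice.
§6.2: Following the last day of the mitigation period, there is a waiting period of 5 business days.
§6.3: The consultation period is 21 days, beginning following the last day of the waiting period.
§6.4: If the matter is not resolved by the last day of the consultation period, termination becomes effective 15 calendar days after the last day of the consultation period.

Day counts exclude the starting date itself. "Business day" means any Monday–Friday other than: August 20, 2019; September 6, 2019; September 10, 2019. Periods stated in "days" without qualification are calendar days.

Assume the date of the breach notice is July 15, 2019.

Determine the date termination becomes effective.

The last day of the mitigation period: July 15, 2019 + 45 days = August 29, 2019.
From Thursday, August 29, 2019, 5 business days (Aug 30, Sep 2, Sep 3, Sep 4, Sep 5, skipping weekends) brings us to Thursday, September 5, 2019, which is the last day of the waiting period.
The last day of the consultation period: September 5, 2019 + 21 days = September 26, 2019.
The date termination becomes effective: September 26, 2019 + 15 days = October 11, 2019.

October 11, 2019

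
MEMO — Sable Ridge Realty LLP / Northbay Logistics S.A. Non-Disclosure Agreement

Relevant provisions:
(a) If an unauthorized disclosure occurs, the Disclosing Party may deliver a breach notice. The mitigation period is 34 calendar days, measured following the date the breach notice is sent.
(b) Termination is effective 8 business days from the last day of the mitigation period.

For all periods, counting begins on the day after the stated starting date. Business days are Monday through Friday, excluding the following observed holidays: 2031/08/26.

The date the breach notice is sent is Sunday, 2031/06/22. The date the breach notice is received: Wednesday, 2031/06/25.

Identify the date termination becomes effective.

Adding 34 calendar days to 2031/06/22 gives 2031/07/26, which is the last day of the mitigation period.
The date termination becomes effective: counting 8 business days from Saturday, 2031/07/26 (Jul 28, Jul 29, Jul 30, Jul 31, Aug 1, Aug 4, Aug 5, Aug 6, skipping weekends) reaches Wednesday, 2031/08/06.

2031/08/06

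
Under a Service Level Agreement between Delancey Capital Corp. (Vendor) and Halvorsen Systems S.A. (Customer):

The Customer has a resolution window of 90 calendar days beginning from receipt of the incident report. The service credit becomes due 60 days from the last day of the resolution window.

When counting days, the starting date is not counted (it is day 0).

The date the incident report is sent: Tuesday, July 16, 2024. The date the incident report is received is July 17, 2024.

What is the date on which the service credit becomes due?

December 14, 2024

The last day of the resolution window: 90 calendar days after July 17, 2024 is October 15, 2024.
Adding 60 calendar days to October 15, 2024 gives December 14, 2024, which is the date on which the service credit becomes due.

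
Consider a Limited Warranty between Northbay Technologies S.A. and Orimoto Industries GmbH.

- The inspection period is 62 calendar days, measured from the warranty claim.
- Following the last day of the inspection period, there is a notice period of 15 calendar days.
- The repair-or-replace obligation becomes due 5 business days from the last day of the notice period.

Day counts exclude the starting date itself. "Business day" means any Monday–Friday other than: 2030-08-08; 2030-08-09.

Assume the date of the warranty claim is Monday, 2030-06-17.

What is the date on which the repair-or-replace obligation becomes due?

Adding 62 calendar days to 2030-06-17 gives 2030-08-18, which is the last day of the inspection period.
Adding 15 calendar days to 2030-08-18 gives 2030-09-02, which is the last day of the notice period.
From Monday, 2030-09-02, 5 business days (Sep 3, Sep 4, Sep 5, Sep 6, Sep 9, skipping weekends) brings us to Monday, 2030-09-09, which is the date on which the repair-or-replace obligation becomes due.

2030-09-09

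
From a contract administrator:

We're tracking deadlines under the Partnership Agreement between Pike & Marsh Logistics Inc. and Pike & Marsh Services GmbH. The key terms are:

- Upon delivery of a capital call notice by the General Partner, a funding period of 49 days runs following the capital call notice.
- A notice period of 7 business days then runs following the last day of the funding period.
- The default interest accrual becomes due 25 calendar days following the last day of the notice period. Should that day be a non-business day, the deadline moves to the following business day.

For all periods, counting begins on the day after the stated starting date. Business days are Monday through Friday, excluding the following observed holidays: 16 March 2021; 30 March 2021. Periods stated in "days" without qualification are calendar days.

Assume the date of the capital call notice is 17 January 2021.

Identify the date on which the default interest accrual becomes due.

The last day of the funding period: 49 calendar days after 17 January 2021 is 7 March 2021.
The last day of the notice period: 7 business days after Sunday, 7 March 2021, skipping weekends and the listed holiday on Mar 16 — Mar 8, Mar 9, Mar 10, Mar 11, Mar 12, Mar 15, Mar 17 — lands on Wednesday, 17 March 2021.
Adding 25 calendar days to 17 March 2021 gives 11 April 2021, which is the date on which the default interest accrual becomes due. That falls on a Sunday, so it rolls to the next business day, Monday, 12 April 2021.

12 April 2021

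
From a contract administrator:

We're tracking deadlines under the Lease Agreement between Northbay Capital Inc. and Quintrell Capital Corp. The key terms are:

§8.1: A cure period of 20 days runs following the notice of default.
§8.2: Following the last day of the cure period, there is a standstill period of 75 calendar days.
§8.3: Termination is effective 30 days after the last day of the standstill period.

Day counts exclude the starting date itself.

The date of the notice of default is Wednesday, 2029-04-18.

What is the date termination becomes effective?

The last day of the cure period: 2029-04-18 + 20 days = 2029-05-08.
The last day of the standstill period: 2029-05-08 + 75 days = 2029-07-22.
The date termination becomes effective: 30 calendar days after 2029-07-22 is 2029-08-21.

2029-08-21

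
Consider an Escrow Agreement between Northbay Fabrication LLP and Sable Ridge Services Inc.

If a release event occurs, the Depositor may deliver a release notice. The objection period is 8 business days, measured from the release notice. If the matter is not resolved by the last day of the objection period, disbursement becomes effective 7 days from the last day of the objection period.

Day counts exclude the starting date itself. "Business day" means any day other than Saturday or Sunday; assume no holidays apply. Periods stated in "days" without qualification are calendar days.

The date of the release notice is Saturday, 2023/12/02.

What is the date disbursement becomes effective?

The last day of the objection period: counting 8 business days from Saturday, 2023/12/02 (Dec 4, Dec 5, Dec 6, Dec 7, Dec 8, Dec 11, Dec 12, Dec 13, skipping weekends) reaches Wednesday, 2023/12/13.
Adding 7 calendar days to 2023/12/13 gives 2023/12/20, which is the date disbursement becomes effective.

2023/12/20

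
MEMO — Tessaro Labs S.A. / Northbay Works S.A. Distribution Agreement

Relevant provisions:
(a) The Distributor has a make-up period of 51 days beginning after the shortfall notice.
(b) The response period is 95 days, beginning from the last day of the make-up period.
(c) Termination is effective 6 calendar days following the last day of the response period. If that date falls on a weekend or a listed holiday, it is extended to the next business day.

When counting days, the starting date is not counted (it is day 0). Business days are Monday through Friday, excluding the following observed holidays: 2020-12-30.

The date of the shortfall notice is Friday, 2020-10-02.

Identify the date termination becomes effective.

The last day of the make-up period: 2020-10-02 + 51 days = 2020-11-22.
Adding 95 calendar days to 2020-11-22 gives 2021-02-25, which is the last day of the response period.
The date termination becomes effective: 2021-02-25 + 6 days = 2021-03-03. 2021-03-03 is a Wednesday and is not a listed holiday, so no roll-forward applies.

2021-03-03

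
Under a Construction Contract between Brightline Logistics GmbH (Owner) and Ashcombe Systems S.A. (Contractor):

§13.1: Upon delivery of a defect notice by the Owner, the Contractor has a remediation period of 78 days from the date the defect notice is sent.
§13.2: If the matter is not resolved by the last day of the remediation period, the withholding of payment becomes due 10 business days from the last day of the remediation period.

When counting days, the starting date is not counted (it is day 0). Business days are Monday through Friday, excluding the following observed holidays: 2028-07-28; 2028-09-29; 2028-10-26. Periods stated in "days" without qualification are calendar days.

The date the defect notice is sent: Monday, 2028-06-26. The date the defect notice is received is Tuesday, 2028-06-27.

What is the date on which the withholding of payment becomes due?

The last day of the remediation period: 78 calendar days after 2028-06-26 is 2028-09-12.
The date on which the withholding of payment becomes due: 10 business days after Tuesday, 2028-09-12, skipping weekends — Sep 13, Sep 14, Sep 15, Sep 18, Sep 19, Sep 20, Sep 21, Sep 22, Sep 25, Sep 26 — lands on Tuesday, 2028-09-26.

2028-09-26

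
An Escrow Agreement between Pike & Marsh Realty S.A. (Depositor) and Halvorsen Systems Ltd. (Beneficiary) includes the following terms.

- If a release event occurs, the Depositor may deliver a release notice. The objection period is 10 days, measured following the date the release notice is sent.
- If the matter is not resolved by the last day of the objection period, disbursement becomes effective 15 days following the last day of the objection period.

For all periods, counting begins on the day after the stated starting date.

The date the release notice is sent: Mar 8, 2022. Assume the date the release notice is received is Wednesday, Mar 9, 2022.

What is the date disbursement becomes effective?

Apr 2, 2022

The last day of the objection period: Mar 8, 2022 + 10 days = Mar 18, 2022.
The date disbursement becomes effective: Mar 18, 2022 + 15 days = Apr 2, 2022.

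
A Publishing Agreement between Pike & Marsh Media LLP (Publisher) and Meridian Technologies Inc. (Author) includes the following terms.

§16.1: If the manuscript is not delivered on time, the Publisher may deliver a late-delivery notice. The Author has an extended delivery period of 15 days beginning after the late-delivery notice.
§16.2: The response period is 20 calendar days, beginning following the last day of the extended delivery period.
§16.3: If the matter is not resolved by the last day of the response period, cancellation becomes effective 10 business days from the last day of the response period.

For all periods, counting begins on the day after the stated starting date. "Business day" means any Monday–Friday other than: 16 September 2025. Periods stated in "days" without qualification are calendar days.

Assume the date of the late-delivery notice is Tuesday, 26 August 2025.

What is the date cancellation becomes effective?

14 October 2025

Adding 15 calendar days to 26 August 2025 gives 10 September 2025, which is the last day of the extended delivery period.
Adding 20 calendar days to 10 September 2025 gives 30 September 2025, which is the last day of the response period.
The date cancellation becomes effective: counting 10 business days from Tuesday, 30 September 2025 (Oct 1, Oct 2, Oct 3, Oct 6, Oct 7, Oct 8, Oct 9, Oct 10, Oct 13, Oct 14, skipping weekends) reaches Tuesday, 14 October 2025.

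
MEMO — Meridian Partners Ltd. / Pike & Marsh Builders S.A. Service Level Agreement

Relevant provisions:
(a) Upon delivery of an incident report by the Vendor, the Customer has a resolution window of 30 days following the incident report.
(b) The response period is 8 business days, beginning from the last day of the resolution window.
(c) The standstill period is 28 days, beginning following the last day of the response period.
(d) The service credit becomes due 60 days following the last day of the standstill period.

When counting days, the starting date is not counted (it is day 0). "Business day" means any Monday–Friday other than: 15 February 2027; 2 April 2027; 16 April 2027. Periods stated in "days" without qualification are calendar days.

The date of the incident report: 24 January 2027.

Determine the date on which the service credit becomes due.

Adding 30 calendar days to 24 January 2027 gives 23 February 2027, which is the last day of the resolution window.
From Tuesday, 23 February 2027, 8 business days (Feb 24, Feb 25, Feb 26, Mar 1, Mar 2, Mar 3, Mar 4, Mar 5, skipping weekends) brings us to Friday, 5 March 2027, which is the last day of the response period.
Adding 28 calendar days to 5 March 2027 gives 2 April 2027, which is the last day of the standstill period.
The date on which the service credit becomes due: 2 April 2027 + 60 days = 1 June 2027.

1 June 2027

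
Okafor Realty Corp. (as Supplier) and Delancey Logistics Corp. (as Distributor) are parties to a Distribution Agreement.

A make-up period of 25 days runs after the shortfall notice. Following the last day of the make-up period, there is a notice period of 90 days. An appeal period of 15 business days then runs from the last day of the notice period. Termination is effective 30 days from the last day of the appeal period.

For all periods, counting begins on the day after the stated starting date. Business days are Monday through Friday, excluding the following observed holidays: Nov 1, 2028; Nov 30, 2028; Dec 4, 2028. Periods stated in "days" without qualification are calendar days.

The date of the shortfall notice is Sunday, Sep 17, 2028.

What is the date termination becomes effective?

Mar 2, 2029

Adding 25 calendar days to Sep 17, 2028 gives Oct 12, 2028, which is the last day of the make-up period.
The last day of the notice period: 90 calendar days after Oct 12, 2028 is Jan 10, 2029.
The last day of the appeal period: 15 business days after Wednesday, Jan 10, 2029, skipping weekends — Jan 11, Jan 12, Jan 15, Jan 16, …, Jan 29, Jan 30, Jan 31 — lands on Wednesday, Jan 31, 2029.
The date termination becomes effective: Jan 31, 2029 + 30 days = Mar 2, 2029.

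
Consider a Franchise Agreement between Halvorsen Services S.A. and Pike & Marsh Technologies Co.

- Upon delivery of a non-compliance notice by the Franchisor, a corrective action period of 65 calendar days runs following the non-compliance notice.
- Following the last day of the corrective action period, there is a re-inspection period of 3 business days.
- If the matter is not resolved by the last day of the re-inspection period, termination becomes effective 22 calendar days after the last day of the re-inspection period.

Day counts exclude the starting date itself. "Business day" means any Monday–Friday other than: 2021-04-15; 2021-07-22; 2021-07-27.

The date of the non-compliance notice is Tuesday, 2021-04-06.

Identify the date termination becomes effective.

2021-07-07

The last day of the corrective action period: 2021-04-06 + 65 days = 2021-06-10.
The last day of the re-inspection period: 3 business days after Thursday, 2021-06-10, skipping weekends — Jun 11, Jun 14, Jun 15 — lands on Tuesday, 2021-06-15.
The date termination becomes effective: 2021-06-15 + 22 days = 2021-07-07.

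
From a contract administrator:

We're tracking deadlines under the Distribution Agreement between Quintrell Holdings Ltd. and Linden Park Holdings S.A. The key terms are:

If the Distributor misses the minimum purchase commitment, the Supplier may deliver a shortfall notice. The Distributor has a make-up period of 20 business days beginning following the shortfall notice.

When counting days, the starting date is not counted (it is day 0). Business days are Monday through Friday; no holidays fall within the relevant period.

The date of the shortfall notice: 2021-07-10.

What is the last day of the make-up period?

2021-08-06

The last day of the make-up period: 20 business days after Saturday, 2021-07-10, skipping weekends — Jul 12, Jul 13, Jul 14, Jul 15, …, Aug 4, Aug 5, Aug 6 — lands on Friday, 2021-08-06.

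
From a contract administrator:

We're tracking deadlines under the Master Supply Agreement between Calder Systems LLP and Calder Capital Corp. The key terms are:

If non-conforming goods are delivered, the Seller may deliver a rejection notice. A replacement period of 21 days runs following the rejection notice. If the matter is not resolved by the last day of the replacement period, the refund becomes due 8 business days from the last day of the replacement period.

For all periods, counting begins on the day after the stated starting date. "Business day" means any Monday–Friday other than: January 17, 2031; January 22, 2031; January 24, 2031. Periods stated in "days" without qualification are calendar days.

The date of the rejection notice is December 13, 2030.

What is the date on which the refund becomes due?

January 15, 2031

Adding 21 calendar days to December 13, 2030 gives January 3, 2031, which is the last day of the replacement period.
From Friday, January 3, 2031, 8 business days (Jan 6, Jan 7, Jan 8, Jan 9, Jan 10, Jan 13, Jan 14, Jan 15, skipping weekends) brings us to Wednesday, January 15, 2031, which is the date on which the refund becomes due.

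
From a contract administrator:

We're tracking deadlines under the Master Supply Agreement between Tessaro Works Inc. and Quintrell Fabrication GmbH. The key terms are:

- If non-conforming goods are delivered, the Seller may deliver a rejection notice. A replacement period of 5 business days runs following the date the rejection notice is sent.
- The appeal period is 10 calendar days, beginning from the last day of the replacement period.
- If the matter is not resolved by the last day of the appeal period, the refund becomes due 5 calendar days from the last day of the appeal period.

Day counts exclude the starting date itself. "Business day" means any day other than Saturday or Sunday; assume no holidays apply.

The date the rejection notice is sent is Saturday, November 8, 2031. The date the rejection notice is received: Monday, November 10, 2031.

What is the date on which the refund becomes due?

The last day of the replacement period: counting 5 business days from Saturday, November 8, 2031 (Nov 10, Nov 11, Nov 12, Nov 13, Nov 14, skipping weekends) reaches Friday, November 14, 2031.
The last day of the appeal period: 10 calendar days after November 14, 2031 is November 24, 2031.
The date on which the refund becomes due: November 24, 2031 + 5 days = November 29, 2031.

November 29, 2031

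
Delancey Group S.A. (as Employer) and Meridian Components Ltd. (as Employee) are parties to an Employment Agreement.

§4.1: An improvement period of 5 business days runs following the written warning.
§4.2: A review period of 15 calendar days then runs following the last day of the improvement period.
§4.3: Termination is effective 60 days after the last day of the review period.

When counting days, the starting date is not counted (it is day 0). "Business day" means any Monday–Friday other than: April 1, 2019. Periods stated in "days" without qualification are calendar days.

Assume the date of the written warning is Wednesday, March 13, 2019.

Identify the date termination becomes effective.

The last day of the improvement period: counting 5 business days from Wednesday, March 13, 2019 (Mar 14, Mar 15, Mar 18, Mar 19, Mar 20, skipping weekends) reaches Wednesday, March 20, 2019.
Adding 15 calendar days to March 20, 2019 gives April 4, 2019, which is the last day of the review period.
The date termination becomes effective: April 4, 2019 + 60 days = June 3, 2019.

June 3, 2019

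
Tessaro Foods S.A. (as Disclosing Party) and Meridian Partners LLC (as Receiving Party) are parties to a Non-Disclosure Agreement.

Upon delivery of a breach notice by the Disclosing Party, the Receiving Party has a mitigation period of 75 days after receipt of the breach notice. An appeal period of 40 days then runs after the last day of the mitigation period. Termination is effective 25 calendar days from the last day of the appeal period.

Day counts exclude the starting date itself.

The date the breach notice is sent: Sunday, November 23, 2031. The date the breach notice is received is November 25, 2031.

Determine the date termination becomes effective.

April 13, 2032

The last day of the mitigation period: 75 calendar days after November 25, 2031 is February 8, 2032.
The last day of the appeal period: February 8, 2032 + 40 days = March 19, 2032.
The date termination becomes effective: 25 calendar days after March 19, 2032 is April 13, 2032.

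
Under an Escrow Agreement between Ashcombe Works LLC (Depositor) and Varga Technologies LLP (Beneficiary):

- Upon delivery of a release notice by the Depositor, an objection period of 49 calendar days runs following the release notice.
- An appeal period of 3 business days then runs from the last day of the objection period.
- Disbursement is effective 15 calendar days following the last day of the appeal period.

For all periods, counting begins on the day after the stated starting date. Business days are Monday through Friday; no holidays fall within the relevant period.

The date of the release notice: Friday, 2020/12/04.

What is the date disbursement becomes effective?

The last day of the objection period: 49 calendar days after 2020/12/04 is 2021/01/22.
From Friday, 2021/01/22, 3 business days (Jan 25, Jan 26, Jan 27, skipping weekends) brings us to Wednesday, 2021/01/27, which is the last day of the appeal period.
The date disbursement becomes effective: 2021/01/27 + 15 days = 2021/02/11.

2021/02/11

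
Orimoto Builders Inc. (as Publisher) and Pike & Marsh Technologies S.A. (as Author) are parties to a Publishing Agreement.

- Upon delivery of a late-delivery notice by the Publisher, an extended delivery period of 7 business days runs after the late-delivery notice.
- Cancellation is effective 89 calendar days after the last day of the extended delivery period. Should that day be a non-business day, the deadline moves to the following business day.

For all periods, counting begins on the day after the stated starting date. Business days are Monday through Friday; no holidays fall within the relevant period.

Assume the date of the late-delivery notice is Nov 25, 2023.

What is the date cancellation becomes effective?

Mar 4, 2024

From Saturday, Nov 25, 2023, 7 business days (Nov 27, Nov 28, Nov 29, Nov 30, Dec 1, Dec 4, Dec 5, skipping weekends) brings us to Tuesday, Dec 5, 2023, which is the last day of the extended delivery period.
The date cancellation becomes effective: 89 calendar days after Dec 5, 2023 is Mar 3, 2024. That falls on a Sunday, so it rolls to the next business day, Monday, Mar 4, 2024.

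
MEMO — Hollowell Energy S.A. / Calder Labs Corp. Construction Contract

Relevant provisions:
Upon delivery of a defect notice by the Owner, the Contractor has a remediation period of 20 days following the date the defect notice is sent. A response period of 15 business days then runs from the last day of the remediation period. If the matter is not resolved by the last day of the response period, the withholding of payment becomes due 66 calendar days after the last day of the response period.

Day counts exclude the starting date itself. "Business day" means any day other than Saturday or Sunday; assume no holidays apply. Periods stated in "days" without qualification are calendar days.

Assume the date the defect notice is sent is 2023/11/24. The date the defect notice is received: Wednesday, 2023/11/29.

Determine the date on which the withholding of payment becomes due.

2024/03/10

The last day of the remediation period: 20 calendar days after 2023/11/24 is 2023/12/14.
From Thursday, 2023/12/14, 15 business days (Dec 15, Dec 18, Dec 19, Dec 20, …, Jan 2, Jan 3, Jan 4, skipping weekends) brings us to Thursday, 2024/01/04, which is the last day of the response period.
The date on which the withholding of payment becomes due: 66 calendar days after 2024/01/04 is 2024/03/10.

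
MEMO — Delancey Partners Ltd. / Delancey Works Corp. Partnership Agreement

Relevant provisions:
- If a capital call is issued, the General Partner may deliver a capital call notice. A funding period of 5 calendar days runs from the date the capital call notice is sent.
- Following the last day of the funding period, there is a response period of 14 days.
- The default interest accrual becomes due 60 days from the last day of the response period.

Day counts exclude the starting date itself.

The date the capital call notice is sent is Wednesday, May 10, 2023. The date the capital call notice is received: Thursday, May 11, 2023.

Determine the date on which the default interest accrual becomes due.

Jul 28, 2023

The last day of the funding period: 5 calendar days after May 10, 2023 is May 15, 2023.
The last day of the response period: May 15, 2023 + 14 days = May 29, 2023.
The date on which the default interest accrual becomes due: 60 calendar days after May 29, 2023 is Jul 28, 2023.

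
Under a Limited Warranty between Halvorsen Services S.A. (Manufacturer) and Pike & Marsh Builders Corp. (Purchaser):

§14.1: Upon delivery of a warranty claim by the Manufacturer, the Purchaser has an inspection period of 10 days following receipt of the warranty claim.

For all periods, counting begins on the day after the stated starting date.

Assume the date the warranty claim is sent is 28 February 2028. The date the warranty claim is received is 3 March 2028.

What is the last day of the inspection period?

13 March 2028

The last day of the inspection period: 3 March 2028 + 10 days = 13 March 2028.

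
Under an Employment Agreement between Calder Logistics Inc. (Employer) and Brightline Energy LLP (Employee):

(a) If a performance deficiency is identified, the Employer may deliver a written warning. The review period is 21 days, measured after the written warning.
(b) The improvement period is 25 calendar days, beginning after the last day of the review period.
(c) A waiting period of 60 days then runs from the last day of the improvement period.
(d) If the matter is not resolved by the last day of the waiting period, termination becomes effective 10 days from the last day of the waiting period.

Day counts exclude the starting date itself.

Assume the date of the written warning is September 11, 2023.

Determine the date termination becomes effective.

The last day of the review period: 21 calendar days after September 11, 2023 is October 2, 2023.
The last day of the improvement period: October 2, 2023 + 25 days = October 27, 2023.
Adding 60 calendar days to October 27, 2023 gives December 26, 2023, which is the last day of the waiting period.
The date termination becomes effective: December 26, 2023 + 10 days = January 5, 2024.

January 5, 2024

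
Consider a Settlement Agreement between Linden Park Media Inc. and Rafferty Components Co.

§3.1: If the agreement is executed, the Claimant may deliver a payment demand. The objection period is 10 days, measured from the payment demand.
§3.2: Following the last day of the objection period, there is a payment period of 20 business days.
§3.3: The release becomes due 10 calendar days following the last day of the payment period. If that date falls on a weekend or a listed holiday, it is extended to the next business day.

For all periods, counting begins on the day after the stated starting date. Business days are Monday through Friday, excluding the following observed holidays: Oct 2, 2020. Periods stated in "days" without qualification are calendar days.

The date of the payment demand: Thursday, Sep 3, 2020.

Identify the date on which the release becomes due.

Adding 10 calendar days to Sep 3, 2020 gives Sep 13, 2020, which is the last day of the objection period.
From Sunday, Sep 13, 2020, 20 business days (Sep 14, Sep 15, Sep 16, Sep 17, …, Oct 8, Oct 9, Oct 12, skipping weekends and the listed holiday on Oct 2) brings us to Monday, Oct 12, 2020, which is the last day of the payment period.
The date on which the release becomes due: Oct 12, 2020 + 10 days = Oct 22, 2020. Oct 22, 2020 is a Thursday and is not a listed holiday, so no roll-forward applies.

Oct 22, 2020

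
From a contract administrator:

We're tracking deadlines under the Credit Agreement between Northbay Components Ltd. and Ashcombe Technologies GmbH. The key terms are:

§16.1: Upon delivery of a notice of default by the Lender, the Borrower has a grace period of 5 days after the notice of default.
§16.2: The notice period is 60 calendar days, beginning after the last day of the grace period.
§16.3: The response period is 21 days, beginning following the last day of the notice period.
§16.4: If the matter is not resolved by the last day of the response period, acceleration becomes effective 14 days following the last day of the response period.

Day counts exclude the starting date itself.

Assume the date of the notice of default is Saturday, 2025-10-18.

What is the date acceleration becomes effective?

Adding 5 calendar days to 2025-10-18 gives 2025-10-23, which is the last day of the grace period.
The last day of the notice period: 60 calendar days after 2025-10-23 is 2025-12-22.
Adding 21 calendar days to 2025-12-22 gives 2026-01-12, which is the last day of the response period.
The date acceleration becomes effective: 2026-01-12 + 14 days = 2026-01-26.

2026-01-26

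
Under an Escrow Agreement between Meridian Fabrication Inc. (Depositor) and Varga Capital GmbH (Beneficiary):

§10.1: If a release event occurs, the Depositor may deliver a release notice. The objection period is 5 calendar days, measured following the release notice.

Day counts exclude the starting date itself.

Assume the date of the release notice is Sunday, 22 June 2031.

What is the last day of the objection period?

27 June 2031

Adding 5 calendar days to 22 June 2031 gives 27 June 2031, which is the last day of the objection period.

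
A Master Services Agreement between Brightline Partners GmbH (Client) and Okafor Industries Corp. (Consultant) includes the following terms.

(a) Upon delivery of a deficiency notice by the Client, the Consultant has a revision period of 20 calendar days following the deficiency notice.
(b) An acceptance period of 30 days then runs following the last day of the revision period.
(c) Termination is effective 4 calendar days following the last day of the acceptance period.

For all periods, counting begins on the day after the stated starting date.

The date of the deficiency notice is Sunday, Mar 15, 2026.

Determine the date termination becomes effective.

May 8, 2026

The last day of the revision period: 20 calendar days after Mar 15, 2026 is Apr 4, 2026.
The last day of the acceptance period: Apr 4, 2026 + 30 days = May 4, 2026.
The date termination becomes effective: 4 calendar days after May 4, 2026 is May 8, 2026.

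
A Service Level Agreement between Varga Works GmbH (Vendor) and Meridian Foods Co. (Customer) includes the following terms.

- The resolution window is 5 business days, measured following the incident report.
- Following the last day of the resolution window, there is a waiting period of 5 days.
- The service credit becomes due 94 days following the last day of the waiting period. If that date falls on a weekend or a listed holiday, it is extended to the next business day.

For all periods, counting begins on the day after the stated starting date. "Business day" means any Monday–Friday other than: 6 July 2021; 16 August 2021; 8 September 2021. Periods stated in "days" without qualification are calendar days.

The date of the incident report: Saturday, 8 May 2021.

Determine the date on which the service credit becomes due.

From Saturday, 8 May 2021, 5 business days (May 10, May 11, May 12, May 13, May 14, skipping weekends) brings us to Friday, 14 May 2021, which is the last day of the resolution window.
The last day of the waiting period: 5 calendar days after 14 May 2021 is 19 May 2021.
Adding 94 calendar days to 19 May 2021 gives 21 August 2021, which is the date on which the service credit becomes due. That falls on a Saturday, so it rolls to the next business day, Monday, 23 August 2021.

23 August 2021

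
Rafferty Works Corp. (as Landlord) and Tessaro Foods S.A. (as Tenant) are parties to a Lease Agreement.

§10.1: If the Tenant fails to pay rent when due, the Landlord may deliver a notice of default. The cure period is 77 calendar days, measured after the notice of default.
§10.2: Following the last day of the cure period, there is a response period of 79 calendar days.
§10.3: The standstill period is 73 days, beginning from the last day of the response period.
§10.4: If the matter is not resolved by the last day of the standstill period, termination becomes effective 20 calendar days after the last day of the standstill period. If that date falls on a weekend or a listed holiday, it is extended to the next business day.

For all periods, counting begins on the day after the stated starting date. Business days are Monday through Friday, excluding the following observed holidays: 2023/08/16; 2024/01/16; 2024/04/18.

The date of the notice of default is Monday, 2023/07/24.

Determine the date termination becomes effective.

Adding 77 calendar days to 2023/07/24 gives 2023/10/09, which is the last day of the cure period.
Adding 79 calendar days to 2023/10/09 gives 2023/12/27, which is the last day of the response period.
The last day of the standstill period: 2023/12/27 + 73 days = 2024/03/09.
The date termination becomes effective: 2024/03/09 + 20 days = 2024/03/29. 2024/03/29 is a Friday and is not a listed holiday, so no roll-forward applies.

2024/03/29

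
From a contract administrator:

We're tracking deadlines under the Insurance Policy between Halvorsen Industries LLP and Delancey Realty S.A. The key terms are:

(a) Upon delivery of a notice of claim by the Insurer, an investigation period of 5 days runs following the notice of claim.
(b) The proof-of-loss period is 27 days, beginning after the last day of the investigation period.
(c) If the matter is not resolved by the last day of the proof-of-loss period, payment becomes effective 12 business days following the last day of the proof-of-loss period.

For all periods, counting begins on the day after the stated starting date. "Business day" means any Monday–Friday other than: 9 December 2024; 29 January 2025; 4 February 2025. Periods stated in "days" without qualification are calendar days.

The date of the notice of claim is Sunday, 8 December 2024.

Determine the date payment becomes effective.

27 January 2025

The last day of the investigation period: 5 calendar days after 8 December 2024 is 13 December 2024.
The last day of the proof-of-loss period: 27 calendar days after 13 December 2024 is 9 January 2025.
From Thursday, 9 January 2025, 12 business days (Jan 10, Jan 13, Jan 14, Jan 15, …, Jan 23, Jan 24, Jan 27, skipping weekends) brings us to Monday, 27 January 2025, which is the date payment becomes effective.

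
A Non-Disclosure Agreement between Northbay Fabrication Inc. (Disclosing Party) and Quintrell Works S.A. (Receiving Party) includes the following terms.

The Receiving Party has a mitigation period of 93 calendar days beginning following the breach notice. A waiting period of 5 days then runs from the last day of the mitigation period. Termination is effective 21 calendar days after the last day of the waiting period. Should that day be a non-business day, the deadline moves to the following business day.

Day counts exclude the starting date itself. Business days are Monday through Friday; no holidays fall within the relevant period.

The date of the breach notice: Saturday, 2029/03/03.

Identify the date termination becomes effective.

2029/07/02

Adding 93 calendar days to 2029/03/03 gives 2029/06/04, which is the last day of the mitigation period.
Adding 5 calendar days to 2029/06/04 gives 2029/06/09, which is the last day of the waiting period.
The date termination becomes effective: 21 calendar days after 2029/06/09 is 2029/06/30. That falls on a Saturday, so it rolls to the next business day, Monday, 2029/07/02.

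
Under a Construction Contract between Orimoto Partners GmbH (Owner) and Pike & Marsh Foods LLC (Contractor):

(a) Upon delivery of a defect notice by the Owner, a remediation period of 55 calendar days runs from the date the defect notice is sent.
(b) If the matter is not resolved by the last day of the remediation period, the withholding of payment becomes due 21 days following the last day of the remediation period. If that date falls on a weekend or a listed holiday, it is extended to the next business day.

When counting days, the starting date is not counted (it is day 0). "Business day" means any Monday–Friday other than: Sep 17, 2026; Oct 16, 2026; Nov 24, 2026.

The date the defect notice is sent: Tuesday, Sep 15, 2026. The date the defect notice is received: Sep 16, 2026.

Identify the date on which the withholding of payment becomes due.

Nov 30, 2026

Adding 55 calendar days to Sep 15, 2026 gives Nov 9, 2026, which is the last day of the remediation period.
The date on which the withholding of payment becomes due: Nov 9, 2026 + 21 days = Nov 30, 2026. Nov 30, 2026 is a Monday and is not a listed holiday, so no roll-forward applies.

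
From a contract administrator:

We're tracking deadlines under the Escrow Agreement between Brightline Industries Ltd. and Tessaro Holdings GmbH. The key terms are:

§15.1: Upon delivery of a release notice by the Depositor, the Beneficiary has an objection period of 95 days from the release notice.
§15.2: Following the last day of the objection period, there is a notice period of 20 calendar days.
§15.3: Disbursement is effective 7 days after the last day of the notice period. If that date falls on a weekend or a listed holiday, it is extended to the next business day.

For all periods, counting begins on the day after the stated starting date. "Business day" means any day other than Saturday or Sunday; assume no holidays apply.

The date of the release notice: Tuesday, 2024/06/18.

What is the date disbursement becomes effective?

2024/10/18

Adding 95 calendar days to 2024/06/18 gives 2024/09/21, which is the last day of the objection period.
The last day of the notice period: 20 calendar days after 2024/09/21 is 2024/10/11.
The date disbursement becomes effective: 7 calendar days after 2024/10/11 is 2024/10/18. 2024/10/18 is a Friday, so no roll-forward applies.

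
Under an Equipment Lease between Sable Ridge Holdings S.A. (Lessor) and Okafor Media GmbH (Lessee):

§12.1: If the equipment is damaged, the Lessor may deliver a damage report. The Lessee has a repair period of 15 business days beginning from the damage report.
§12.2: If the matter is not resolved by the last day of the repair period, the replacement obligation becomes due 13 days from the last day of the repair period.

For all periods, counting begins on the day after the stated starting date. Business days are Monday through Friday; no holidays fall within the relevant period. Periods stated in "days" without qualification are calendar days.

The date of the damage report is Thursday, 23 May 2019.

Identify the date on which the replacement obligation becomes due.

26 June 2019

From Thursday, 23 May 2019, 15 business days (May 24, May 27, May 28, May 29, …, Jun 11, Jun 12, Jun 13, skipping weekends) brings us to Thursday, 13 June 2019, which is the last day of the repair period.
The date on which the replacement obligation becomes due: 13 June 2019 + 13 days = 26 June 2019.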